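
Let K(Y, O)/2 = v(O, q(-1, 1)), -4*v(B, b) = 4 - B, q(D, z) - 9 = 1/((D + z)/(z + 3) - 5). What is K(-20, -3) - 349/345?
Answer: -3113/690 ≈ -4.5116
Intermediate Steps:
q(D, z) = 9 + 1/(-5 + (D + z)/(3 + z)) (q(D, z) = 9 + 1/((D + z)/(z + 3) - 5) = 9 + 1/((D + z)/(3 + z) - 5) = 9 + 1/(-5 + (D + z)/(3 + z)))
v(B, b) = -1 + B/4 (v(B, b) = -(4 - B)/4 = -1 + B/4)
K(Y, O) = -2 + O/2 (K(Y, O) = 2*(-1 + O/4) = -2 + O/2)
K(-20, -3) - 349/345 = (-2 + (½)*(-3)) - 349/345 = (-2 - 3/2) - 349/345 = -7/2 - 1*349/345 = -7/2 - 349/345 = -3113/690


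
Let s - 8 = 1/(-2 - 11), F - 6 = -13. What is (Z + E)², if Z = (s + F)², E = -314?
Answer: 2800738084/28561 ≈ 98062.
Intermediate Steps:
F = -7 (F = 6 - 13 = -7)
s = 103/13 (s = 8 + 1/(-2 - 11) = 8 + 1/(-13) = 8 - 1/13 = 103/13 ≈ 7.9231)
Z = 144/169 (Z = (103/13 - 7)² = (12/13)² = 144/169 ≈ 0.85207)
(Z + E)² = (144/169 - 314)² = (-52922/169)² = 2800738084/28561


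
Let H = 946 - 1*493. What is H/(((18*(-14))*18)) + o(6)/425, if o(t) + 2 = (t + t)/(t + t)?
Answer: -65687/642600 ≈ -0.10222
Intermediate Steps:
H = 453 (H = 946 - 493 = 453)
o(t) = -1 (o(t) = -2 + (t + t)/(t + t) = -2 + (2*t)/((2*t)) = -2 + (2*t)*(1/(2*t)) = -2 + 1 = -1)
H/(((18*(-14))*18)) + o(6)/425 = 453/(((18*(-14))*18)) - 1/425 = 453/((-252*18)) - 1*1/425 = 453/(-4536) - 1/425 = 453*(-1/4536) - 1/425 = -151/1512 - 1/425 = -65687/642600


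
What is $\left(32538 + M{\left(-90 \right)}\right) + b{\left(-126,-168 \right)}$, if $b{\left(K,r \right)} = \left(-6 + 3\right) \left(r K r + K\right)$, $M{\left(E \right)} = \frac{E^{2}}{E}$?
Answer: $10701498$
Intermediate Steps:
$M{\left(E \right)} = E$
$b{\left(K,r \right)} = - 3 K - 3 K r^{2}$ ($b{\left(K,r \right)} = - 3 \left(K r r + K\right) = - 3 \left(K r^{2} + K\right) = - 3 \left(K + K r^{2}\right) = - 3 K - 3 K r^{2}$)
$\left(32538 + M{\left(-90 \right)}\right) + b{\left(-126,-168 \right)} = \left(32538 - 90\right) - - 378 \left(1 + \left(-168\right)^{2}\right) = 32448 - - 378 \left(1 + 28224\right) = 32448 - \left(-378\right) 28225 = 32448 + 10669050 = 10701498$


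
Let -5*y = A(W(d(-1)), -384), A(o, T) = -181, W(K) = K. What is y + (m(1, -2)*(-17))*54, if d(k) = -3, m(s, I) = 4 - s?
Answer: -13589/5 ≈ -2717.8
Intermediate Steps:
y = 181/5 (y = -⅕*(-181) = 181/5 ≈ 36.200)
y + (m(1, -2)*(-17))*54 = 181/5 + ((4 - 1*1)*(-17))*54 = 181/5 + ((4 - 1)*(-17))*54 = 181/5 + (3*(-17))*54 = 181/5 - 51*54 = 181/5 - 2754 = -13589/5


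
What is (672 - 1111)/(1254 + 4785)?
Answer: -439/6039 ≈ -0.072694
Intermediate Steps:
(672 - 1111)/(1254 + 4785) = -439/6039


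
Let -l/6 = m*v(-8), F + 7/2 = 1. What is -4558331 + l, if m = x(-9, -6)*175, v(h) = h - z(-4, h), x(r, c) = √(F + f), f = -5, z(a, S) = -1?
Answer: -4558331 + 3675*I*√30 ≈ -4.5583e+6 + 20129.0*I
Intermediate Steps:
F = -5/2 (F = -7/2 + 1 = -5/2 ≈ -2.5000)
x(r, c) = I*√30/2 (x(r, c) = √(-5/2 - 5) = √(-15/2) = I*√30/2)
v(h) = 1 + h (v(h) = h - 1*(-1) = h + 1 = 1 + h)
m = 175*I*√30/2 (m = (I*√30/2)*175 = 175*I*√30/2 ≈ 479.26*I)
l = 3675*I*√30 (l = -6*175*I*√30/2*(1 - 8) = -6*175*I*√30/2*(-7) = -(-3675)*I*√30 = 3675*I*√30 ≈ 20129.0*I)
-4558331 + l = -4558331 + 3675*I*√30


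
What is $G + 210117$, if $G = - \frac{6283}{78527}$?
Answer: $\frac{16499851376}{78527} \approx 2.1012 \cdot 10^{5}$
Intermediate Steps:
$G = - \frac{6283}{78527}$ ($G = \left(-6283\right) \frac{1}{78527} = - \frac{6283}{78527} \approx -0.080011$)
$G + 210117 = - \frac{6283}{78527} + 210117 = \frac{16499851376}{78527}$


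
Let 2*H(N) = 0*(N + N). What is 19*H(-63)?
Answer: 0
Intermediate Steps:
H(N) = 0 (H(N) = (0*(N + N))/2 = (0*(2*N))/2 = (½)*0 = 0)
19*H(-63) = 19*0 = 0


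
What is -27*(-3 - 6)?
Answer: 243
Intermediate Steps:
-27*(-3 - 6) = -27*(-9) = -9*(-27) = 243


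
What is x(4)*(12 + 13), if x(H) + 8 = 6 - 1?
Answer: -75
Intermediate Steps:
x(H) = -3 (x(H) = -8 + (6 - 1) = -8 + 5 = -3)
x(4)*(12 + 13) = -3*(12 + 13) = -3*25 = -75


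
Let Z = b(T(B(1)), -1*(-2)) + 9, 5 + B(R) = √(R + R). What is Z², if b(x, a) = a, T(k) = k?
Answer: 121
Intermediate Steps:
B(R) = -5 + √2*√R (B(R) = -5 + √(R + R) = -5 + √(2*R) = -5 + √2*√R)
Z = 11 (Z = -1*(-2) + 9 = 2 + 9 = 11)
Z² = 11² = 121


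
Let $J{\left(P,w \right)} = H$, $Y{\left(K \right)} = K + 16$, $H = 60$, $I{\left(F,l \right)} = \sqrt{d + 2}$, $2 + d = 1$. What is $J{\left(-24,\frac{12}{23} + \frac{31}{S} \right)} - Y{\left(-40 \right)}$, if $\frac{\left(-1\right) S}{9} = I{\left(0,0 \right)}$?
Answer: $84$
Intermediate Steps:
$d = -1$ ($d = -2 + 1 = -1$)
$I{\left(F,l \right)} = 1$ ($I{\left(F,l \right)} = \sqrt{-1 + 2} = \sqrt{1} = 1$)
$S = -9$ ($S = \left(-9\right) 1 = -9$)
$Y{\left(K \right)} = 16 + K$
$J{\left(P,w \right)} = 60$
$J{\left(-24,\frac{12}{23} + \frac{31}{S} \right)} - Y{\left(-40 \right)} = 60 - \left(16 - 40\right) = 60 - -24 = 60 + 24 = 84$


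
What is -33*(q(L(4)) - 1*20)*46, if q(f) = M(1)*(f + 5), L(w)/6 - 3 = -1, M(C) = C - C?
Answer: 30360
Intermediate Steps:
M(C) = 0
L(w) = 12 (L(w) = 18 + 6*(-1) = 18 - 6 = 12)
q(f) = 0 (q(f) = 0*(f + 5) = 0*(5 + f) = 0)
-33*(q(L(4)) - 1*20)*46 = -33*(0 - 1*20)*46 = -33*(0 - 20)*46 = -33*(-20)*46 = 660*46 = 30360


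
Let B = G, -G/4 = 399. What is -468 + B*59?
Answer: -94632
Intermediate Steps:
G = -1596 (G = -4*399 = -1596)
B = -1596
-468 + B*59 = -468 - 1596*59 = -468 - 94164 = -94632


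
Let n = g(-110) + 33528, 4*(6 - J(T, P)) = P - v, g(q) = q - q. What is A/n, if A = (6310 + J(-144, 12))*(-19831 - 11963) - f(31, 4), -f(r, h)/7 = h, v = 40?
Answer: -100516717/16764 ≈ -5996.0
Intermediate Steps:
f(r, h) = -7*h
g(q) = 0
J(T, P) = 16 - P/4 (J(T, P) = 6 - (P - 1*40)/4 = 6 - (P - 40)/4 = 6 - (-40 + P)/4 = 6 + (10 - P/4) = 16 - P/4)
A = -201033434 (A = (6310 + (16 - 1/4*12))*(-19831 - 11963) - (-7)*4 = (6310 + (16 - 3))*(-31794) - 1*(-28) = (6310 + 13)*(-31794) + 28 = 6323*(-31794) + 28 = -201033462 + 28 = -201033434)
n = 33528 (n = 0 + 33528 = 33528)
A/n = -201033434/33528 = -201033434*1/33528 = -100516717/16764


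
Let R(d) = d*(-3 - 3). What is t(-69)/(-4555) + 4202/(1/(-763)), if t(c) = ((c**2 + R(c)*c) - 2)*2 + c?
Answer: -14603856247/4555 ≈ -3.2061e+6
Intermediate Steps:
R(d) = -6*d (R(d) = d*(-6) = -6*d)
t(c) = -4 + c - 10*c**2 (t(c) = ((c**2 + (-6*c)*c) - 2)*2 + c = ((c**2 - 6*c**2) - 2)*2 + c = (-5*c**2 - 2)*2 + c = (-2 - 5*c**2)*2 + c = (-4 - 10*c**2) + c = -4 + c - 10*c**2)
t(-69)/(-4555) + 4202/(1/(-763)) = (-4 - 69 - 10*(-69)**2)/(-4555) + 4202/(1/(-763)) = (-4 - 69 - 10*4761)*(-1/4555) + 4202/(-1/763) = (-4 - 69 - 47610)*(-1/4555) + 4202*(-763) = -47683*(-1/4555) - 3206126 = 47683/4555 - 3206126 = -14603856247/4555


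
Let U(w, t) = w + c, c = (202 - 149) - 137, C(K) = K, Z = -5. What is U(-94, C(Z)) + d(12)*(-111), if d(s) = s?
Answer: -1510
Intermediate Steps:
c = -84 (c = 53 - 137 = -84)
U(w, t) = -84 + w (U(w, t) = w - 84 = -84 + w)
U(-94, C(Z)) + d(12)*(-111) = (-84 - 94) + 12*(-111) = -178 - 1332 = -1510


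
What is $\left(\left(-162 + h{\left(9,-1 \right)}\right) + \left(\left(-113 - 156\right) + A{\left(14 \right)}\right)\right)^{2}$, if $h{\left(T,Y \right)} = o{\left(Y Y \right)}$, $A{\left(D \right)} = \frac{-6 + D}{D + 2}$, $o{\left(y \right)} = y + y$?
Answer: $\frac{734449}{4} \approx 1.8361 \cdot 10^{5}$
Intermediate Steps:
$o{\left(y \right)} = 2 y$
$A{\left(D \right)} = \frac{-6 + D}{2 + D}$
$h{\left(T,Y \right)} = 2 Y^{2}$ ($h{\left(T,Y \right)} = 2 Y Y = 2 Y^{2}$)
$\left(\left(-162 + h{\left(9,-1 \right)}\right) + \left(\left(-113 - 156\right) + A{\left(14 \right)}\right)\right)^{2} = \left(\left(-162 + 2 \left(-1\right)^{2}\right) + \left(\left(-113 - 156\right) + \frac{-6 + 14}{2 + 14}\right)\right)^{2} = \left(\left(-162 + 2 \cdot 1\right) - \left(269 - \frac{1}{16} \cdot 8\right)\right)^{2} = \left(\left(-162 + 2\right) + \left(-269 + \frac{1}{16} \cdot 8\right)\right)^{2} = \left(-160 + \left(-269 + \frac{1}{2}\right)\right)^{2} = \left(-160 - \frac{537}{2}\right)^{2} = \left(- \frac{857}{2}\right)^{2} = \frac{734449}{4}$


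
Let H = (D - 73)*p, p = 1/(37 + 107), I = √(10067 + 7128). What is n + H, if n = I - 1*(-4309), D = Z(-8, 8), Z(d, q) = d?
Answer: 68935/16 + √17195 ≈ 4439.6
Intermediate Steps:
D = -8
I = √17195 ≈ 131.13
p = 1/144 ≈ 0.0069444
H = -9/16 (H = (-8 - 73)*(1/144) = -81*1/144 = -9/16 ≈ -0.56250)
n = 4309 + √17195 (n = √17195 - 1*(-4309) = √17195 + 4309 = 4309 + √17195 ≈ 4440.1)
n + H = (4309 + √17195) - 9/16 = 68935/16 + √17195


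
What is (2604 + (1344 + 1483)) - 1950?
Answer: 3481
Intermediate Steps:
(2604 + (1344 + 1483)) - 1950 = (2604 + 2827) - 1950 = 5431 - 1950 = 3481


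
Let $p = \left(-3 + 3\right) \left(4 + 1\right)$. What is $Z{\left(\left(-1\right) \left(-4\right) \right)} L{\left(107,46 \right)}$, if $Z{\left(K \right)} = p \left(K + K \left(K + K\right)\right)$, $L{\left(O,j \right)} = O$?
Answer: $0$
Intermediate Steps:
$p = 0$ ($p = 0 \cdot 5 = 0$)
$Z{\left(K \right)} = 0$ ($Z{\left(K \right)} = 0 \left(K + K \left(K + K\right)\right) = 0 \left(K + K 2 K\right) = 0 \left(K + 2 K^{2}\right) = 0$)
$Z{\left(\left(-1\right) \left(-4\right) \right)} L{\left(107,46 \right)} = 0 \cdot 107 = 0$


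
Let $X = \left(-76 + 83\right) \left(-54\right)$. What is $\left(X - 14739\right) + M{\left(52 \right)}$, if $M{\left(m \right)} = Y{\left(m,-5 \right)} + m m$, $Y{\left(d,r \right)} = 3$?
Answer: $-12410$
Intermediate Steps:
$X = -378$ ($X = 7 \left(-54\right) = -378$)
$M{\left(m \right)} = 3 + m^{2}$ ($M{\left(m \right)} = 3 + m m = 3 + m^{2}$)
$\left(X - 14739\right) + M{\left(52 \right)} = \left(-378 - 14739\right) + \left(3 + 52^{2}\right) = -15117 + \left(3 + 2704\right) = -15117 + 2707 = -12410$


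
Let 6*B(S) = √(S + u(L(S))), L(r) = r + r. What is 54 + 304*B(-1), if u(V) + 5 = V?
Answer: 54 + 304*I*√2/3 ≈ 54.0 + 143.31*I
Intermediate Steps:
L(r) = 2*r
u(V) = -5 + V
B(S) = √(-5 + 3*S)/6 (B(S) = √(S + (-5 + 2*S))/6 = √(-5 + 3*S)/6)
54 + 304*B(-1) = 54 + 304*(√(-5 + 3*(-1))/6) = 54 + 304*(√(-5 - 3)/6) = 54 + 304*(√(-8)/6) = 54 + 304*((2*I*√2)/6) = 54 + 304*(I*√2/3) = 54 + 304*I*√2/3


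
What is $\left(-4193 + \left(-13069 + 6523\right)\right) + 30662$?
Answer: $19923$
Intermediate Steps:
$\left(-4193 + \left(-13069 + 6523\right)\right) + 30662 = \left(-4193 - 6546\right) + 30662 = -10739 + 30662 = 19923$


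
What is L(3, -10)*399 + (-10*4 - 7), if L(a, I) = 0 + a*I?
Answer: -12017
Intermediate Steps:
L(a, I) = I*a (L(a, I) = 0 + I*a = I*a)
L(3, -10)*399 + (-10*4 - 7) = -10*3*399 + (-10*4 - 7) = -30*399 + (-40 - 7) = -11970 - 47 = -12017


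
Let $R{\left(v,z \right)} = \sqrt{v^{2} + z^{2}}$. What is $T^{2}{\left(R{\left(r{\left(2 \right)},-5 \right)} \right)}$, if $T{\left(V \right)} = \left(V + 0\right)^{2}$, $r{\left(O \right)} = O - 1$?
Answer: $676$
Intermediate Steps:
$r{\left(O \right)} = -1 + O$ ($r{\left(O \right)} = O - 1 = -1 + O$)
$T{\left(V \right)} = V^{2}$
$T^{2}{\left(R{\left(r{\left(2 \right)},-5 \right)} \right)} = \left(\left(\sqrt{\left(-1 + 2\right)^{2} + \left(-5\right)^{2}}\right)^{2}\right)^{2} = \left(\left(\sqrt{1^{2} + 25}\right)^{2}\right)^{2} = \left(\left(\sqrt{1 + 25}\right)^{2}\right)^{2} = \left(\left(\sqrt{26}\right)^{2}\right)^{2} = 26^{2} = 676$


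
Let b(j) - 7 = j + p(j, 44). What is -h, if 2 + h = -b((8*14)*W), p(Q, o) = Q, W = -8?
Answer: -1783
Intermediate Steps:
b(j) = 7 + 2*j (b(j) = 7 + (j + j) = 7 + 2*j)
h = 1783 (h = -2 - (7 + 2*((8*14)*(-8))) = -2 - (7 + 2*(112*(-8))) = -2 - (7 + 2*(-896)) = -2 - (7 - 1792) = -2 - 1*(-1785) = -2 + 1785 = 1783)
-h = -1*1783 = -1783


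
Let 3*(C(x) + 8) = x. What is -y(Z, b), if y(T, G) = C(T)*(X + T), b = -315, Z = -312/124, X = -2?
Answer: -38360/961 ≈ -39.917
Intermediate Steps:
Z = -78/31 (Z = -312*1/124 = -78/31 ≈ -2.5161)
C(x) = -8 + x/3
y(T, G) = (-8 + T/3)*(-2 + T)
-y(Z, b) = -(-24 - 78/31)*(-2 - 78/31)/3 = -(-822)*(-140)/(3*31*31) = -1*38360/961 = -38360/961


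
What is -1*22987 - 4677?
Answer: -27664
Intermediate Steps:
-1*22987 - 4677 = -22987 - 4677 = -27664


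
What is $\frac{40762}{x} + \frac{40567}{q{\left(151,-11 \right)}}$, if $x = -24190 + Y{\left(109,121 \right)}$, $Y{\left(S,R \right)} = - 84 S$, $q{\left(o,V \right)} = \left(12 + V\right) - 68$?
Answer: $- \frac{677739118}{1117091} \approx -606.7$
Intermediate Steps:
$q{\left(o,V \right)} = -56 + V$
$x = -33346$ ($x = -24190 - 9156 = -33346$)
$\frac{40762}{x} + \frac{40567}{q{\left(151,-11 \right)}} = \frac{40762}{-33346} + \frac{40567}{-56 - 11} = 40762 \left(- \frac{1}{33346}\right) + \frac{40567}{-67} = - \frac{20381}{16673} + 40567 \left(- \frac{1}{67}\right) = - \frac{20381}{16673} - \frac{40567}{67} = - \frac{677739118}{1117091}$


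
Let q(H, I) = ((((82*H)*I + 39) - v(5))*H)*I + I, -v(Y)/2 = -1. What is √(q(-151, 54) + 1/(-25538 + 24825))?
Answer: √2771470736547379/713 ≈ 73836.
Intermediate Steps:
v(Y) = 2 (v(Y) = -2*(-1) = 2)
q(H, I) = I + H*I*(37 + 82*H*I) (q(H, I) = ((((82*H)*I + 39) - 1*2)*H)*I + I = (((82*H*I + 39) - 2)*H)*I + I = (((39 + 82*H*I) - 2)*H)*I + I = ((37 + 82*H*I)*H)*I + I = (H*(37 + 82*H*I))*I + I = H*I*(37 + 82*H*I) + I = I + H*I*(37 + 82*H*I))
√(q(-151, 54) + 1/(-25538 + 24825)) = √(54*(1 + 37*(-151) + 82*54*(-151)²) + 1/(-25538 + 24825)) = √(54*(1 - 5587 + 82*54*22801) + 1/(-713)) = √(54*(1 - 5587 + 100962828) - 1/713) = √(54*100957242 - 1/713) = √(5451691068 - 1/713) = √(3887055731483/713) = √2771470736547379/713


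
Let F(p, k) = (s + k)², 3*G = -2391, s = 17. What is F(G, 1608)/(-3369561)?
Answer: -203125/259197 ≈ -0.78367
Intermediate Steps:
G = -797 (G = (⅓)*(-2391) = -797)
F(p, k) = (17 + k)²
F(G, 1608)/(-3369561) = (17 + 1608)²/(-3369561) = 1625²*(-1/3369561) = 2640625*(-1/3369561) = -203125/259197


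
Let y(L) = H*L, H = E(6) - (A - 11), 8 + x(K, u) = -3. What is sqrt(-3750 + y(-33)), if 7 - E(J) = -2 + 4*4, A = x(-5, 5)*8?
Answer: 3*I*sqrt(754) ≈ 82.377*I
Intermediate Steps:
x(K, u) = -11 (x(K, u) = -8 - 3 = -11)
A = -88 (A = -11*8 = -88)
E(J) = -7 (E(J) = 7 - (-2 + 4*4) = 7 - (-2 + 16) = 7 - 1*14 = 7 - 14 = -7)
H = 92 (H = -7 - (-88 - 11) = -7 - 1*(-99) = -7 + 99 = 92)
y(L) = 92*L
sqrt(-3750 + y(-33)) = sqrt(-3750 + 92*(-33)) = sqrt(-3750 - 3036) = sqrt(-6786) = 3*I*sqrt(754)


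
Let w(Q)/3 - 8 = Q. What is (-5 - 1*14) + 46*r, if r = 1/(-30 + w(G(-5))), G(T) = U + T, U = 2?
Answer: -331/15 ≈ -22.067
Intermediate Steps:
G(T) = 2 + T
w(Q) = 24 + 3*Q
r = -1/15 (r = 1/(-30 + (24 + 3*(2 - 5))) = 1/(-30 + (24 + 3*(-3))) = 1/(-30 + (24 - 9)) = 1/(-30 + 15) = 1/(-15) = -1/15 ≈ -0.066667)
(-5 - 1*14) + 46*r = (-5 - 1*14) + 46*(-1/15) = (-5 - 14) - 46/15 = -19 - 46/15 = -331/15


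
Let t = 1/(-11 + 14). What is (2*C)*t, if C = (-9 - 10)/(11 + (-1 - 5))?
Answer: -38/15 ≈ -2.5333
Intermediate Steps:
t = ⅓ (t = 1/3 = ⅓ ≈ 0.33333)
C = -19/5 (C = -19/(11 - 6) = -19/5 ≈ -3.8000)
(2*C)*t = (2*(-19/5))*(⅓) = -38/5*⅓ = -38/15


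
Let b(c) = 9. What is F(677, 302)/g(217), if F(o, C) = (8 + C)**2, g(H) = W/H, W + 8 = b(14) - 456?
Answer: -595820/13 ≈ -45832.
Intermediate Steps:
W = -455 (W = -8 + (9 - 456) = -8 - 447 = -455)
g(H) = -455/H
F(677, 302)/g(217) = (8 + 302)**2/((-455/217)) = 310**2/((-455*1/217)) = 96100/(-65/31) = 96100*(-31/65) = -595820/13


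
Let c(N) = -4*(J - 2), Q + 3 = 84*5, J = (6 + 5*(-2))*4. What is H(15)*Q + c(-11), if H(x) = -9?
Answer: -3681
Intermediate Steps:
J = -16 (J = (6 - 10)*4 = -4*4 = -16)
Q = 417 (Q = -3 + 84*5 = -3 + 420 = 417)
c(N) = 72 (c(N) = -4*(-16 - 2) = -4*(-18) = 72)
H(15)*Q + c(-11) = -9*417 + 72 = -3753 + 72 = -3681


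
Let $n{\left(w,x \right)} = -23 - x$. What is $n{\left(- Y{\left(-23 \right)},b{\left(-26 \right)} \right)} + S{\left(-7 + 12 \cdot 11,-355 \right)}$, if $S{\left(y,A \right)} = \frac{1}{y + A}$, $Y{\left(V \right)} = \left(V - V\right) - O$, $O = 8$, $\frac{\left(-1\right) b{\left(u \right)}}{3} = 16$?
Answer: $\frac{5749}{230} \approx 24.996$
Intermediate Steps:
$b{\left(u \right)} = -48$ ($b{\left(u \right)} = \left(-3\right) 16 = -48$)
$Y{\left(V \right)} = -8$ ($Y{\left(V \right)} = \left(V - V\right) - 8 = 0 - 8 = -8$)
$S{\left(y,A \right)} = \frac{1}{A + y}$
$n{\left(- Y{\left(-23 \right)},b{\left(-26 \right)} \right)} + S{\left(-7 + 12 \cdot 11,-355 \right)} = \left(-23 - -48\right) + \frac{1}{-355 + \left(-7 + 12 \cdot 11\right)} = \left(-23 + 48\right) + \frac{1}{-355 + \left(-7 + 132\right)} = 25 + \frac{1}{-355 + 125} = 25 + \frac{1}{-230} = 25 - \frac{1}{230} = \frac{5749}{230}$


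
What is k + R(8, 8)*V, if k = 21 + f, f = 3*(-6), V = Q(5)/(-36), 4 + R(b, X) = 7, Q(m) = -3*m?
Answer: 17/4 ≈ 4.2500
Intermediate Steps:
R(b, X) = 3 (R(b, X) = -4 + 7 = 3)
V = 5/12 (V = -3*5/(-36) = -15*(-1/36) = 5/12 ≈ 0.41667)
f = -18
k = 3 (k = 21 - 18 = 3)
k + R(8, 8)*V = 3 + 3*(5/12) = 3 + 5/4 = 17/4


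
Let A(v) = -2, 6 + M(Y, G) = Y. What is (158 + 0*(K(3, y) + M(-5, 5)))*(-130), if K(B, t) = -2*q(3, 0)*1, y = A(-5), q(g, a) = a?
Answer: -20540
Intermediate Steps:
M(Y, G) = -6 + Y
y = -2
K(B, t) = 0 (K(B, t) = -2*0*1 = 0*1 = 0)
(158 + 0*(K(3, y) + M(-5, 5)))*(-130) = (158 + 0*(0 + (-6 - 5)))*(-130) = (158 + 0*(0 - 11))*(-130) = (158 + 0*(-11))*(-130) = (158 + 0)*(-130) = 158*(-130) = -20540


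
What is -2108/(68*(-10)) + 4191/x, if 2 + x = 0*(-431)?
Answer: -10462/5 ≈ -2092.4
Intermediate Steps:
x = -2 (x = -2 + 0*(-431) = -2 + 0 = -2)
-2108/(68*(-10)) + 4191/x = -2108/(68*(-10)) + 4191/(-2) = -2108/(-680) + 4191*(-½) = -2108*(-1/680) - 4191/2 = 31/10 - 4191/2 = -10462/5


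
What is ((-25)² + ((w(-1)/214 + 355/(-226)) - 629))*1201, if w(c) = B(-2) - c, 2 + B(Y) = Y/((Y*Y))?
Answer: -323987765/48364 ≈ -6698.9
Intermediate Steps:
B(Y) = -2 + 1/Y (B(Y) = -2 + Y/((Y*Y)) = -2 + Y/(Y²) = -2 + Y/Y² = -2 + 1/Y)
w(c) = -5/2 - c (w(c) = (-2 + 1/(-2)) - c = (-2 - ½) - c = -5/2 - c)
((-25)² + ((w(-1)/214 + 355/(-226)) - 629))*1201 = ((-25)² + (((-5/2 - 1*(-1))/214 + 355/(-226)) - 629))*1201 = (625 + (((-5/2 + 1)*(1/214) + 355*(-1/226)) - 629))*1201 = (625 + ((-3/2*1/214 - 355/226) - 629))*1201 = (625 + ((-3/428 - 355/226) - 629))*1201 = (625 + (-76309/48364 - 629))*1201 = (625 - 30497265/48364)*1201 = -269765/48364*1201 = -323987765/48364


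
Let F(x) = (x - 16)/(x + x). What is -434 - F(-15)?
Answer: -13051/30 ≈ -435.03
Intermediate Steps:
F(x) = (-16 + x)/(2*x) (F(x) = (-16 + x)/((2*x)) = (-16 + x)*(1/(2*x)) = (-16 + x)/(2*x))
-434 - F(-15) = -434 - (-16 - 15)/(2*(-15)) = -434 - (-1)*(-31)/(2*15) = -434 - 1*31/30 = -434 - 31/30 = -13051/30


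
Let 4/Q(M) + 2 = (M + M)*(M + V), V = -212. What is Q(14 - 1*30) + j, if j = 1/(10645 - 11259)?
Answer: -2419/2239258 ≈ -0.0010803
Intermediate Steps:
Q(M) = 4/(-2 + 2*M*(-212 + M)) (Q(M) = 4/(-2 + (M + M)*(M - 212)) = 4/(-2 + (2*M)*(-212 + M)) = 4/(-2 + 2*M*(-212 + M)))
j = -1/614 (j = 1/(-614) = -1/614 ≈ -0.0016287)
Q(14 - 1*30) + j = 2/(-1 + (14 - 1*30)² - 212*(14 - 1*30)) - 1/614 = 2/(-1 + (14 - 30)² - 212*(14 - 30)) - 1/614 = 2/(-1 + (-16)² - 212*(-16)) - 1/614 = 2/(-1 + 256 + 3392) - 1/614 = 2/3647 - 1/614 = -2419/2239258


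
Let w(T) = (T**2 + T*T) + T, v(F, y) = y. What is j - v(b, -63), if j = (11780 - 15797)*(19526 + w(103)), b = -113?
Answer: -164082336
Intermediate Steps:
w(T) = T + 2*T**2 (w(T) = (T**2 + T**2) + T = 2*T**2 + T = T + 2*T**2)
j = -164082399 (j = (11780 - 15797)*(19526 + 103*(1 + 2*103)) = -4017*(19526 + 103*(1 + 206)) = -4017*(19526 + 103*207) = -4017*(19526 + 21321) = -4017*40847 = -164082399)
j - v(b, -63) = -164082399 - 1*(-63) = -164082399 + 63 = -164082336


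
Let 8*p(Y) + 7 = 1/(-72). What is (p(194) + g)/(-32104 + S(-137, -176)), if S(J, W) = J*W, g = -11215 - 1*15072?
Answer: 15141817/4603392 ≈ 3.2893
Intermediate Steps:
p(Y) = -505/576 (p(Y) = -7/8 + (⅛)/(-72) = -7/8 + (⅛)*(-1/72) = -7/8 - 1/576 = -505/576)
g = -26287 (g = -11215 - 15072 = -26287)
(p(194) + g)/(-32104 + S(-137, -176)) = (-505/576 - 26287)/(-32104 - 137*(-176)) = -15141817/(576*(-32104 + 24112)) = -15141817/576/(-7992) = -15141817/576*(-1/7992) = 15141817/4603392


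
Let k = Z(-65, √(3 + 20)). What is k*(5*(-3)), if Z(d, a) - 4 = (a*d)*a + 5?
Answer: 22290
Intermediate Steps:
Z(d, a) = 9 + d*a² (Z(d, a) = 4 + ((a*d)*a + 5) = 4 + (d*a² + 5) = 4 + (5 + d*a²) = 9 + d*a²)
k = -1486 (k = 9 - 65*(√(3 + 20))² = 9 - 65*(√23)² = 9 - 65*23 = 9 - 1495 = -1486)
k*(5*(-3)) = -7430*(-3) = -1486*(-15) = 22290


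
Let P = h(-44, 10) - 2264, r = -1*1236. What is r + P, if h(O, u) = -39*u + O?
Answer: -3934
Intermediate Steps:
r = -1236
h(O, u) = O - 39*u
P = -2698 (P = (-44 - 39*10) - 2264 = (-44 - 390) - 2264 = -434 - 2264 = -2698)
r + P = -1236 - 2698 = -3934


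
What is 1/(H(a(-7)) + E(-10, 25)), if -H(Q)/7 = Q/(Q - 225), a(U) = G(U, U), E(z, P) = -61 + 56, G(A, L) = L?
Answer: -232/1209 ≈ -0.19189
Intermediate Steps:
E(z, P) = -5
a(U) = U
H(Q) = -7*Q/(-225 + Q) (H(Q) = -7*Q/(Q - 225) = -7*Q/(-225 + Q))
1/(H(a(-7)) + E(-10, 25)) = 1/(-7*(-7)/(-225 - 7) - 5) = 1/(-7*(-7)/(-232) - 5) = 1/(-7*(-7)*(-1/232) - 5) = 1/(-49/232 - 5) = 1/(-1209/232) = -232/1209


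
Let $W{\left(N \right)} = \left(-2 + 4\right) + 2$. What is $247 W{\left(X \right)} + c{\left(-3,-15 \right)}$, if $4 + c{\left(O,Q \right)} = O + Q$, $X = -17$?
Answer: $966$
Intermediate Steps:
$c{\left(O,Q \right)} = -4 + O + Q$ ($c{\left(O,Q \right)} = -4 + \left(O + Q\right) = -4 + O + Q$)
$W{\left(N \right)} = 4$ ($W{\left(N \right)} = 2 + 2 = 4$)
$247 W{\left(X \right)} + c{\left(-3,-15 \right)} = 247 \cdot 4 - 22 = 988 - 22 = 966$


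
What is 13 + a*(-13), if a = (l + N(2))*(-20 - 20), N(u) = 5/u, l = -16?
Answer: -7007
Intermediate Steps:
a = 540 (a = (-16 + 5/2)*(-20 - 20) = (-16 + 5*(½))*(-40) = (-16 + 5/2)*(-40) = -27/2*(-40) = 540)
13 + a*(-13) = 13 + 540*(-13) = 13 - 7020 = -7007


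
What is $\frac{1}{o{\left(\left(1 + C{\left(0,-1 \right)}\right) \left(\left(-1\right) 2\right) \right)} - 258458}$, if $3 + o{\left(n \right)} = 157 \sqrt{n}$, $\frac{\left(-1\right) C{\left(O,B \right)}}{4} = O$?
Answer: $- \frac{258461}{66802137819} - \frac{157 i \sqrt{2}}{66802137819} \approx -3.8691 \cdot 10^{-6} - 3.3237 \cdot 10^{-9} i$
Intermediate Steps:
$C{\left(O,B \right)} = - 4 O$
$o{\left(n \right)} = -3 + 157 \sqrt{n}$
$\frac{1}{o{\left(\left(1 + C{\left(0,-1 \right)}\right) \left(\left(-1\right) 2\right) \right)} - 258458} = \frac{1}{\left(-3 + 157 \sqrt{\left(1 - 0\right) \left(\left(-1\right) 2\right)}\right) - 258458} = \frac{1}{\left(-3 + 157 \sqrt{\left(1 + 0\right) \left(-2\right)}\right) - 258458} = \frac{1}{\left(-3 + 157 \sqrt{1 \left(-2\right)}\right) - 258458} = \frac{1}{\left(-3 + 157 \sqrt{-2}\right) - 258458} = \frac{1}{\left(-3 + 157 i \sqrt{2}\right) - 258458} = \frac{1}{-258461 + 157 i \sqrt{2}}$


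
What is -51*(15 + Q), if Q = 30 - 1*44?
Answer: -51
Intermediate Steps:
Q = -14 (Q = 30 - 44 = -14)
-51*(15 + Q) = -51*(15 - 14) = -51*1 = -51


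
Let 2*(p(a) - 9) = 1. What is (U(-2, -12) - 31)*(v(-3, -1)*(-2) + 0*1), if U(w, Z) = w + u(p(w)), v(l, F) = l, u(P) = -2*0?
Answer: -198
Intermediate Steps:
p(a) = 19/2 (p(a) = 9 + (1/2)*1 = 9 + 1/2 = 19/2)
u(P) = 0
U(w, Z) = w (U(w, Z) = w + 0 = w)
(U(-2, -12) - 31)*(v(-3, -1)*(-2) + 0*1) = (-2 - 31)*(-3*(-2) + 0*1) = -33*(6 + 0) = -33*6 = -198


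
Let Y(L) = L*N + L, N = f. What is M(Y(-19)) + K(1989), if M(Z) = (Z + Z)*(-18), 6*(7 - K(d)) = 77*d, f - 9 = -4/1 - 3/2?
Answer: -44881/2 ≈ -22441.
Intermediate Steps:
f = 7/2 (f = 9 + (-4/1 - 3/2) = 9 + (-4*1 - 3*½) = 9 + (-4 - 3/2) = 9 - 11/2 = 7/2 ≈ 3.5000)
K(d) = 7 - 77*d/6
N = 7/2 ≈ 3.5000
Y(L) = 9*L/2 (Y(L) = L*(7/2) + L = 7*L/2 + L = 9*L/2)
M(Z) = -36*Z (M(Z) = (2*Z)*(-18) = -36*Z)
M(Y(-19)) + K(1989) = -162*(-19) + (7 - 77/6*1989) = -36*(-171/2) + (7 - 51051/2) = 3078 - 51037/2 = -44881/2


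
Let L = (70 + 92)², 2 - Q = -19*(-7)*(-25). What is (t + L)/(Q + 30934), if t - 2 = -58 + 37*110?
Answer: 30258/34261 ≈ 0.88316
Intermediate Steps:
Q = 3327 (Q = 2 - (-19*(-7))*(-25) = 2 - 133*(-25) = 2 - 1*(-3325) = 2 + 3325 = 3327)
t = 4014 (t = 2 + (-58 + 37*110) = 2 + (-58 + 4070) = 2 + 4012 = 4014)
L = 26244 (L = 162² = 26244)
(t + L)/(Q + 30934) = (4014 + 26244)/(3327 + 30934) = 30258/34261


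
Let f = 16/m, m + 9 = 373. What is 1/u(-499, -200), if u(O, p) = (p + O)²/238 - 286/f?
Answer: -119/529973 ≈ -0.00022454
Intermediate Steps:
m = 364 (m = -9 + 373 = 364)
f = 4/91 (f = 16/364 = 16*(1/364) = 4/91 ≈ 0.043956)
u(O, p) = -13013/2 + (O + p)²/238 (u(O, p) = (p + O)²/238 - 286/4/91 = (O + p)²*(1/238) - 286*91/4 = (O + p)²/238 - 13013/2 = -13013/2 + (O + p)²/238)
1/u(-499, -200) = 1/(-13013/2 + (-499 - 200)²/238) = 1/(-13013/2 + (1/238)*(-699)²) = 1/(-13013/2 + (1/238)*488601) = 1/(-13013/2 + 488601/238) = 1/(-529973/119) = -119/529973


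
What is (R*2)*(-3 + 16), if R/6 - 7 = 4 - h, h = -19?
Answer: 4680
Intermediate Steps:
R = 180 (R = 42 + 6*(4 - 1*(-19)) = 42 + 6*(4 + 19) = 42 + 6*23 = 42 + 138 = 180)
(R*2)*(-3 + 16) = (180*2)*(-3 + 16) = 360*13 = 4680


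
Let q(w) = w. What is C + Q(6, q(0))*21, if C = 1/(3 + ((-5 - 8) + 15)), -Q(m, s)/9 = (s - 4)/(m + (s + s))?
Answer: 631/5 ≈ 126.20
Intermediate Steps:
Q(m, s) = -9*(-4 + s)/(m + 2*s) (Q(m, s) = -9*(s - 4)/(m + (s + s)) = -9*(-4 + s)/(m + 2*s))
C = 1/5 (C = 1/(3 + (-13 + 15)) = 1/(3 + 2) = 1/5 ≈ 0.20000)
C + Q(6, q(0))*21 = 1/5 + (9*(4 - 1*0)/(6 + 2*0))*21 = 1/5 + (9*(4 + 0)/(6 + 0))*21 = 1/5 + (9*4/6)*21 = 1/5 + (9*(1/6)*4)*21 = 1/5 + 6*21 = 1/5 + 126 = 631/5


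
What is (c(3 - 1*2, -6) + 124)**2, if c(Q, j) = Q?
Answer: 15625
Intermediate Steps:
(c(3 - 1*2, -6) + 124)**2 = ((3 - 1*2) + 124)**2 = ((3 - 2) + 124)**2 = (1 + 124)**2 = 125**2 = 15625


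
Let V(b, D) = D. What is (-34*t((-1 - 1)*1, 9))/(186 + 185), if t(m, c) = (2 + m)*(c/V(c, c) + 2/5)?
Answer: 0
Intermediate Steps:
t(m, c) = 14/5 + 7*m/5 (t(m, c) = (2 + m)*(c/c + 2/5) = (2 + m)*(1 + 2*(1/5)) = (2 + m)*(1 + 2/5) = (2 + m)*(7/5) = 14/5 + 7*m/5)
(-34*t((-1 - 1)*1, 9))/(186 + 185) = (-34*(14/5 + 7*((-1 - 1)*1)/5))/(186 + 185) = -34*(14/5 + 7*(-2*1)/5)/371 = -34*(14/5 + (7/5)*(-2))*(1/371) = -34*(14/5 - 14/5)*(1/371) = -34*0*(1/371) = 0*(1/371) = 0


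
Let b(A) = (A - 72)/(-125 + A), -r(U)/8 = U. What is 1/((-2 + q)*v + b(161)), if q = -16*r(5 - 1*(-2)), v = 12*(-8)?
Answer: -36/3089575 ≈ -1.1652e-5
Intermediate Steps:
r(U) = -8*U
v = -96
q = 896 (q = -(-128)*(5 - 1*(-2)) = -(-128)*(5 + 2) = -(-128)*7 = -16*(-56) = 896)
b(A) = (-72 + A)/(-125 + A)
1/((-2 + q)*v + b(161)) = 1/((-2 + 896)*(-96) + (-72 + 161)/(-125 + 161)) = 1/(894*(-96) + 89/36) = 1/(-85824 + (1/36)*89) = 1/(-85824 + 89/36) = 1/(-3089575/36) = -36/3089575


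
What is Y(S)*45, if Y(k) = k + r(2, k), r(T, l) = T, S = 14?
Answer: 720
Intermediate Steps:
Y(k) = 2 + k (Y(k) = k + 2 = 2 + k)
Y(S)*45 = (2 + 14)*45 = 16*45 = 720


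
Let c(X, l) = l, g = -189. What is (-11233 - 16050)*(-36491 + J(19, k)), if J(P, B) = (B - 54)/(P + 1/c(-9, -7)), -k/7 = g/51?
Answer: 744727162823/748 ≈ 9.9562e+8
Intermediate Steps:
k = 441/17 (k = -(-1323)/51 = -7*(-63/17) = 441/17 ≈ 25.941)
J(P, B) = (-54 + B)/(-1/7 + P) (J(P, B) = (B - 54)/(P + 1/(-7)) = (-54 + B)/(P - 1/7) = (-54 + B)/(-1/7 + P))
(-11233 - 16050)*(-36491 + J(19, k)) = (-11233 - 16050)*(-36491 + 7*(54 - 1*441/17)/(1 - 7*19)) = -27283*(-36491 + 7*(54 - 441/17)/(1 - 133)) = -27283*(-36491 + 7*(477/17)/(-132)) = -27283*(-36491 + 7*(-1/132)*(477/17)) = -27283*(-36491 - 1113/748) = -27283*(-27296381/748) = 744727162823/748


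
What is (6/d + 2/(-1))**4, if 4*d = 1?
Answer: 234256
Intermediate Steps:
d = 1/4 (d = (1/4)*1 = 1/4 ≈ 0.25000)
(6/d + 2/(-1))**4 = (6/(1/4) + 2/(-1))**4 = (6*4 + 2*(-1))**4 = (24 - 2)**4 = 22**4 = 234256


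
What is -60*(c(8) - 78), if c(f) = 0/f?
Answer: 4680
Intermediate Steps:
c(f) = 0
-60*(c(8) - 78) = -60*(0 - 78) = -60*(-78) = 4680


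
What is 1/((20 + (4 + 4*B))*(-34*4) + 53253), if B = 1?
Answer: 1/49445 ≈ 2.0224e-5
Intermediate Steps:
1/((20 + (4 + 4*B))*(-34*4) + 53253) = 1/((20 + (4 + 4*1))*(-34*4) + 53253) = 1/((20 + (4 + 4))*(-136) + 53253) = 1/((20 + 8)*(-136) + 53253) = 1/(28*(-136) + 53253) = 1/(-3808 + 53253) = 1/49445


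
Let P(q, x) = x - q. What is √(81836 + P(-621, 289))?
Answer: 3*√9194 ≈ 287.66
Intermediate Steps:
√(81836 + P(-621, 289)) = √(81836 + (289 - 1*(-621))) = √(81836 + (289 + 621)) = √(81836 + 910) = √82746 = 3*√9194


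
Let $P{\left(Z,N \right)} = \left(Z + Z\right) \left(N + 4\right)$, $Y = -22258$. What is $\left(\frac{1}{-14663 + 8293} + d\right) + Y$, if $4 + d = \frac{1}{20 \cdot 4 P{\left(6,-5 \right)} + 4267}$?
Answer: $- \frac{468962161517}{21065590} \approx -22262.0$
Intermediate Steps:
$P{\left(Z,N \right)} = 2 Z \left(4 + N\right)$
$d = - \frac{13227}{3307}$ ($d = -4 + \frac{1}{20 \cdot 4 \cdot 2 \cdot 6 \left(4 - 5\right) + 4267} = -4 + \frac{1}{80 \cdot 2 \cdot 6 \left(-1\right) + 4267} = -4 + \frac{1}{80 \left(-12\right) + 4267} = -4 + \frac{1}{-960 + 4267} = -4 + \frac{1}{3307} = - \frac{13227}{3307} \approx -3.9997$)
$\left(\frac{1}{-14663 + 8293} + d\right) + Y = \left(\frac{1}{-14663 + 8293} - \frac{13227}{3307}\right) - 22258 = \left(\frac{1}{-6370} - \frac{13227}{3307}\right) - 22258 = \left(- \frac{1}{6370} - \frac{13227}{3307}\right) - 22258 = - \frac{84259297}{21065590} - 22258 = - \frac{468962161517}{21065590}$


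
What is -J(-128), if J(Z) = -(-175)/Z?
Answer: 175/128 ≈ 1.3672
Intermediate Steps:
J(Z) = 175/Z
-J(-128) = -175/(-128) = -175*(-1)/128 = -1*(-175/128) = 175/128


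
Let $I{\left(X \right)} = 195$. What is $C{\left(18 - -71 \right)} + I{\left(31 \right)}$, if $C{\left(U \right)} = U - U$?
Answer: $195$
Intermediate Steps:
$C{\left(U \right)} = 0$
$C{\left(18 - -71 \right)} + I{\left(31 \right)} = 0 + 195 = 195$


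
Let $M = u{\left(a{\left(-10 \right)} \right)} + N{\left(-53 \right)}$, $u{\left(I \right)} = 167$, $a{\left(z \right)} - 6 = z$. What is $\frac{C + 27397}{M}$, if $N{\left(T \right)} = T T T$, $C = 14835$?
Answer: $- \frac{21116}{74355} \approx -0.28399$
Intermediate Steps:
$N{\left(T \right)} = T^{3}$ ($N{\left(T \right)} = T^{2} T = T^{3}$)
$a{\left(z \right)} = 6 + z$
$M = -148710$ ($M = 167 + \left(-53\right)^{3} = 167 - 148877 = -148710$)
$\frac{C + 27397}{M} = \frac{14835 + 27397}{-148710} = 42232 \left(- \frac{1}{148710}\right) = - \frac{21116}{74355}$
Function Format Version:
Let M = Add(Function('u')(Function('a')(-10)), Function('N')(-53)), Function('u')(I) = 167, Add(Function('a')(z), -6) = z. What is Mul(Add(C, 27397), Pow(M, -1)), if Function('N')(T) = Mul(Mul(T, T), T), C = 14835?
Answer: Rational(-21116, 74355) ≈ -0.28399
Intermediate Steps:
Function('N')(T) = Pow(T, 3) (Function('N')(T) = Mul(Pow(T, 2), T) = Pow(T, 3))
Function('a')(z) = Add(6, z)
M = -148710 (M = Add(167, Pow(-53, 3)) = Add(167, -148877) = -148710)
Mul(Add(C, 27397), Pow(M, -1)) = Mul(Add(14835, 27397), Pow(-148710, -1)) = Mul(42232, Rational(-1, 148710)) = Rational(-21116, 74355)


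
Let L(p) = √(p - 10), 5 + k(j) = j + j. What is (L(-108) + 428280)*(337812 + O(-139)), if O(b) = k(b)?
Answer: 144556920120 + 337529*I*√118 ≈ 1.4456e+11 + 3.6665e+6*I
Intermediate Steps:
k(j) = -5 + 2*j (k(j) = -5 + (j + j) = -5 + 2*j)
O(b) = -5 + 2*b
L(p) = √(-10 + p)
(L(-108) + 428280)*(337812 + O(-139)) = (√(-10 - 108) + 428280)*(337812 + (-5 + 2*(-139))) = (√(-118) + 428280)*(337812 + (-5 - 278)) = (I*√118 + 428280)*(337812 - 283) = (428280 + I*√118)*337529 = 144556920120 + 337529*I*√118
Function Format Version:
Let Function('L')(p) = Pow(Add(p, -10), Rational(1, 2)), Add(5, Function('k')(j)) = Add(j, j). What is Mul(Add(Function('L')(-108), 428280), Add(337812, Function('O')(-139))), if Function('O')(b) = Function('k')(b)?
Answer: Add(144556920120, Mul(337529, I, Pow(118, Rational(1, 2)))) ≈ Add(1.4456e+11, Mul(3.6665e+6, I))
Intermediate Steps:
Function('k')(j) = Add(-5, Mul(2, j)) (Function('k')(j) = Add(-5, Add(j, j)) = Add(-5, Mul(2, j)))
Function('O')(b) = Add(-5, Mul(2, b))
Function('L')(p) = Pow(Add(-10, p), Rational(1, 2))
Mul(Add(Function('L')(-108), 428280), Add(337812, Function('O')(-139))) = Mul(Add(Pow(Add(-10, -108), Rational(1, 2)), 428280), Add(337812, Add(-5, Mul(2, -139)))) = Mul(Add(Pow(-118, Rational(1, 2)), 428280), Add(337812, Add(-5, -278))) = Mul(Add(Mul(I, Pow(118, Rational(1, 2))), 428280), Add(337812, -283)) = Mul(Add(428280, Mul(I, Pow(118, Rational(1, 2)))), 337529) = Add(144556920120, Mul(337529, I, Pow(118, Rational(1, 2))))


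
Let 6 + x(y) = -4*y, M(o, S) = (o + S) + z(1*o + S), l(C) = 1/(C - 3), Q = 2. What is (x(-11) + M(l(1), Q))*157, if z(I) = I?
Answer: 6437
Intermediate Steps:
l(C) = 1/(-3 + C)
M(o, S) = 2*S + 2*o (M(o, S) = (o + S) + (1*o + S) = (S + o) + (o + S) = (S + o) + (S + o) = 2*S + 2*o)
x(y) = -6 - 4*y
(x(-11) + M(l(1), Q))*157 = ((-6 - 4*(-11)) + (2*2 + 2/(-3 + 1)))*157 = ((-6 + 44) + (4 + 2/(-2)))*157 = (38 + (4 + 2*(-½)))*157 = (38 + (4 - 1))*157 = (38 + 3)*157 = 41*157 = 6437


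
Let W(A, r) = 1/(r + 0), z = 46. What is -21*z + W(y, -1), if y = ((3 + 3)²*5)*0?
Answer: -967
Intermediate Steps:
y = 0 (y = (6²*5)*0 = (36*5)*0 = 180*0 = 0)
W(A, r) = 1/r
-21*z + W(y, -1) = -21*46 + 1/(-1) = -966 - 1 = -967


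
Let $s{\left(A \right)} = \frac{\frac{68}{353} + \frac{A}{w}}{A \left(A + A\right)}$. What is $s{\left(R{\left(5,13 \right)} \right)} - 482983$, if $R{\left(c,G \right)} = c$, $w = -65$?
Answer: $- \frac{110820448819}{229450} \approx -4.8298 \cdot 10^{5}$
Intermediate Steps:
$s{\left(A \right)} = \frac{\frac{68}{353} - \frac{A}{65}}{2 A^{2}}$ ($s{\left(A \right)} = \frac{\frac{68}{353} + \frac{A}{-65}}{A \left(A + A\right)} = \frac{68 \cdot \frac{1}{353} + A \left(- \frac{1}{65}\right)}{A 2 A} = \frac{\frac{68}{353} - \frac{A}{65}}{2 A^{2}}$)
$s{\left(R{\left(5,13 \right)} \right)} - 482983 = \frac{4420 - 1765}{45890 \cdot 25} - 482983 = \frac{1}{45890} \cdot \frac{1}{25} \left(4420 - 1765\right) - 482983 = \frac{1}{45890} \cdot \frac{1}{25} \cdot 2655 - 482983 = \frac{531}{229450} - 482983 = - \frac{110820448819}{229450}$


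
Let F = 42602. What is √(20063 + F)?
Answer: √62665 ≈ 250.33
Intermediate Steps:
√(20063 + F) = √(20063 + 42602) = √62665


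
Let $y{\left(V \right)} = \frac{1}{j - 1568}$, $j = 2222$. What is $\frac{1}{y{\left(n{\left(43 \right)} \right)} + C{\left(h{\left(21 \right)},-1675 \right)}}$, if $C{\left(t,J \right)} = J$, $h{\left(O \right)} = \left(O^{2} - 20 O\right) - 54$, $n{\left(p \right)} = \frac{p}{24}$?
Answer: $- \frac{654}{1095449} \approx -0.00059702$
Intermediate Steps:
$n{\left(p \right)} = \frac{p}{24}$ ($n{\left(p \right)} = p \frac{1}{24} = \frac{p}{24}$)
$h{\left(O \right)} = -54 + O^{2} - 20 O$
$y{\left(V \right)} = \frac{1}{654}$ ($y{\left(V \right)} = \frac{1}{2222 - 1568} = \frac{1}{654}$)
$\frac{1}{y{\left(n{\left(43 \right)} \right)} + C{\left(h{\left(21 \right)},-1675 \right)}} = \frac{1}{\frac{1}{654} - 1675} = \frac{1}{- \frac{1095449}{654}} = - \frac{654}{1095449}$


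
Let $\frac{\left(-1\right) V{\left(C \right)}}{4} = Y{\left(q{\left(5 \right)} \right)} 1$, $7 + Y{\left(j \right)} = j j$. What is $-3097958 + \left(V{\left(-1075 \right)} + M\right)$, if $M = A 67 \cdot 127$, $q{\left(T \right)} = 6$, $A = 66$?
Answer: $-2536480$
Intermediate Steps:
$Y{\left(j \right)} = -7 + j^{2}$ ($Y{\left(j \right)} = -7 + j j = -7 + j^{2}$)
$M = 561594$ ($M = 66 \cdot 67 \cdot 127 = 4422 \cdot 127 = 561594$)
$V{\left(C \right)} = -116$ ($V{\left(C \right)} = - 4 \left(-7 + 6^{2}\right) 1 = - 4 \left(-7 + 36\right) 1 = - 4 \cdot 29 \cdot 1 = \left(-4\right) 29 = -116$)
$-3097958 + \left(V{\left(-1075 \right)} + M\right) = -3097958 + \left(-116 + 561594\right) = -3097958 + 561478 = -2536480$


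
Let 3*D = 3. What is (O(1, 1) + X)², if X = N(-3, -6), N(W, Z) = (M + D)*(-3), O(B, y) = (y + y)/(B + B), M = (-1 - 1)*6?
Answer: 1156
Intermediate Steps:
D = 1 (D = (⅓)*3 = 1)
M = -12 (M = -2*6 = -12)
O(B, y) = y/B (O(B, y) = (2*y)/((2*B)) = (2*y)*(1/(2*B)) = y/B)
N(W, Z) = 33 (N(W, Z) = (-12 + 1)*(-3) = -11*(-3) = 33)
X = 33
(O(1, 1) + X)² = (1/1 + 33)² = (1*1 + 33)² = (1 + 33)² = 34² = 1156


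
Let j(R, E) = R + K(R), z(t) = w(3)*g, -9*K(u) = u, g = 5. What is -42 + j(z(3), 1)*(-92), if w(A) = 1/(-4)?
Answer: 542/9 ≈ 60.222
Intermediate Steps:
w(A) = -1/4
K(u) = -u/9
z(t) = -5/4 (z(t) = -1/4*5 = -5/4)
j(R, E) = 8*R/9 (j(R, E) = R - R/9 = 8*R/9)
-42 + j(z(3), 1)*(-92) = -42 + ((8/9)*(-5/4))*(-92) = -42 - 10/9*(-92) = -42 + 920/9 = 542/9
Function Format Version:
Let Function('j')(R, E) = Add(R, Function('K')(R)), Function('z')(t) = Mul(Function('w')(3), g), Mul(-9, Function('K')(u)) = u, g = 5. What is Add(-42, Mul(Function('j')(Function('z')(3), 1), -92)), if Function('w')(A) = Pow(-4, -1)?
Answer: Rational(542, 9) ≈ 60.222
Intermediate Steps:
Function('w')(A) = Rational(-1, 4)
Function('K')(u) = Mul(Rational(-1, 9), u)
Function('z')(t) = Rational(-5, 4) (Function('z')(t) = Mul(Rational(-1, 4), 5) = Rational(-5, 4))
Function('j')(R, E) = Mul(Rational(8, 9), R) (Function('j')(R, E) = Add(R, Mul(Rational(-1, 9), R)) = Mul(Rational(8, 9), R))
Add(-42, Mul(Function('j')(Function('z')(3), 1), -92)) = Add(-42, Mul(Mul(Rational(8, 9), Rational(-5, 4)), -92)) = Add(-42, Mul(Rational(-10, 9), -92)) = Add(-42, Rational(920, 9)) = Rational(542, 9)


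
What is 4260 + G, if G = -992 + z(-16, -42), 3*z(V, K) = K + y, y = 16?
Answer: 9778/3 ≈ 3259.3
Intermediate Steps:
z(V, K) = 16/3 + K/3 (z(V, K) = (K + 16)/3 = (16 + K)/3 = 16/3 + K/3)
G = -3002/3 (G = -992 + (16/3 + (⅓)*(-42)) = -992 + (16/3 - 14) = -992 - 26/3 = -3002/3 ≈ -1000.7)
4260 + G = 4260 - 3002/3 = 9778/3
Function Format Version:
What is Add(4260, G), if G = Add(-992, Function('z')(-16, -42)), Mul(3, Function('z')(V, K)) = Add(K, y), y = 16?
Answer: Rational(9778, 3) ≈ 3259.3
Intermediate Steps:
Function('z')(V, K) = Add(Rational(16, 3), Mul(Rational(1, 3), K)) (Function('z')(V, K) = Mul(Rational(1, 3), Add(K, 16)) = Mul(Rational(1, 3), Add(16, K)) = Add(Rational(16, 3), Mul(Rational(1, 3), K)))
G = Rational(-3002, 3) (G = Add(-992, Add(Rational(16, 3), Mul(Rational(1, 3), -42))) = Add(-992, Add(Rational(16, 3), -14)) = Add(-992, Rational(-26, 3)) = Rational(-3002, 3) ≈ -1000.7)
Add(4260, G) = Add(4260, Rational(-3002, 3)) = Rational(9778, 3)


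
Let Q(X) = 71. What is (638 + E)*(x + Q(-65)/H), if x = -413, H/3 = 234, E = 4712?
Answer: -775362125/351 ≈ -2.2090e+6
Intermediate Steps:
H = 702 (H = 3*234 = 702)
(638 + E)*(x + Q(-65)/H) = (638 + 4712)*(-413 + 71/702) = 5350*(-413 + 71*(1/702)) = 5350*(-413 + 71/702) = 5350*(-289855/702) = -775362125/351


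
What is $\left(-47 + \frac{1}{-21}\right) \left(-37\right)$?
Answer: $\frac{36556}{21} \approx 1740.8$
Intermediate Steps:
$\left(-47 + \frac{1}{-21}\right) \left(-37\right) = \left(-47 - \frac{1}{21}\right) \left(-37\right) = \left(- \frac{988}{21}\right) \left(-37\right) = \frac{36556}{21}$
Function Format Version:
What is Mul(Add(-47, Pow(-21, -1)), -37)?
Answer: Rational(36556, 21) ≈ 1740.8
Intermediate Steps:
Mul(Add(-47, Pow(-21, -1)), -37) = Mul(Add(-47, Rational(-1, 21)), -37) = Mul(Rational(-988, 21), -37) = Rational(36556, 21)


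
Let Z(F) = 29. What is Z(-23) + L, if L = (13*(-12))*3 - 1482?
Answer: -1921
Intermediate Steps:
L = -1950 (L = -156*3 - 1482 = -468 - 1482 = -1950)
Z(-23) + L = 29 - 1950 = -1921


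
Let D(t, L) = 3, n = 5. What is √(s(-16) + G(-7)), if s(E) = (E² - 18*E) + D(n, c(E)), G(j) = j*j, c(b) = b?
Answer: 2*√149 ≈ 24.413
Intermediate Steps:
G(j) = j²
s(E) = 3 + E² - 18*E (s(E) = (E² - 18*E) + 3 = 3 + E² - 18*E)
√(s(-16) + G(-7)) = √((3 + (-16)² - 18*(-16)) + (-7)²) = √((3 + 256 + 288) + 49) = √(547 + 49) = √596 = 2*√149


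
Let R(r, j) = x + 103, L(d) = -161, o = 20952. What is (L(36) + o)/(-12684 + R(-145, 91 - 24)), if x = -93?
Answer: -20791/12674 ≈ -1.6404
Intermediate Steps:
R(r, j) = 10 (R(r, j) = -93 + 103 = 10)
(L(36) + o)/(-12684 + R(-145, 91 - 24)) = (-161 + 20952)/(-12684 + 10) = 20791/(-12674) = 20791*(-1/12674) = -20791/12674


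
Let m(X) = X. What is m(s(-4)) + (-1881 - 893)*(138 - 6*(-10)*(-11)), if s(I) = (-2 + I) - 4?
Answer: 1448018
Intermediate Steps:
s(I) = -6 + I
m(s(-4)) + (-1881 - 893)*(138 - 6*(-10)*(-11)) = (-6 - 4) + (-1881 - 893)*(138 - 6*(-10)*(-11)) = -10 - 2774*(138 + 60*(-11)) = -10 - 2774*(138 - 660) = -10 - 2774*(-522) = -10 + 1448028 = 1448018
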